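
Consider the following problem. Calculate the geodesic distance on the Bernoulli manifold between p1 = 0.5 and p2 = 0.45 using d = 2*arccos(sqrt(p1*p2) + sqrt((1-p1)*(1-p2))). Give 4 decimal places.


Geodesic distance on Bernoulli manifold:
d(p1,p2) = 2*arccos(sqrt(p1*p2) + sqrt((1-p1)*(1-p2))).
sqrt(p1*p2) = sqrt(0.5*0.45) = 0.474342.
sqrt((1-p1)*(1-p2)) = sqrt(0.5*0.55) = 0.524404.
arg = 0.474342 + 0.524404 = 0.998746.
d = 2*arccos(0.998746) = 0.1002

0.1002


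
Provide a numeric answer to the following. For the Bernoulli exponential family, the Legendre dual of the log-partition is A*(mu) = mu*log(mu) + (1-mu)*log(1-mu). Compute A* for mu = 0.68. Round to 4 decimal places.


Legendre transform for Bernoulli:
A*(mu) = mu*log(mu) + (1-mu)*log(1-mu).
mu = 0.68, 1-mu = 0.32.
mu*log(mu) = 0.68*log(0.68) = -0.26225.
(1-mu)*log(1-mu) = 0.32*log(0.32) = -0.364619.
A* = -0.26225 + -0.364619 = -0.6269

-0.6269


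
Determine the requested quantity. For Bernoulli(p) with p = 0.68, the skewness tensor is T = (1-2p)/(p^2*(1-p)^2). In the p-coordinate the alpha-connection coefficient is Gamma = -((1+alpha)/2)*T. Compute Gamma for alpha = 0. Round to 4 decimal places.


Skewness (Amari-Chentsov) tensor: T = (1-2p)/(p^2*(1-p)^2).
p = 0.68, 1-2p = -0.36, p^2 = 0.4624, (1-p)^2 = 0.1024.
T = -0.36/(0.4624 * 0.1024) = -7.602995.
In the p-coordinate, Gamma^(alpha) = Gamma^(0) - (alpha/2)*T with Gamma^(0) = (1/2)*g'(p) = -T/2,
so Gamma^(alpha) = -((1+alpha)/2)*T.
alpha = 0, -(1+alpha)/2 = -0.5.
Gamma = -0.5 * -7.602995 = 3.8015

3.8015


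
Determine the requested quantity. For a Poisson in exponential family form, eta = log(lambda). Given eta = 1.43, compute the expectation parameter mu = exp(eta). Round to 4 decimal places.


Expectation parameter for Poisson exponential family:
mu = exp(eta).
eta = 1.43.
mu = exp(1.43) = 4.1787

4.1787


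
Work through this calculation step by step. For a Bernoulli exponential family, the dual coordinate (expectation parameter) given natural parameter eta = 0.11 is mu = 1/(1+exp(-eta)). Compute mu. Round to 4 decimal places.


Dual coordinate (expectation parameter) for Bernoulli:
mu = 1/(1+exp(-eta)).
eta = 0.11.
exp(-eta) = exp(-0.11) = 0.895834.
mu = 1/(1+0.895834) = 0.5275

0.5275


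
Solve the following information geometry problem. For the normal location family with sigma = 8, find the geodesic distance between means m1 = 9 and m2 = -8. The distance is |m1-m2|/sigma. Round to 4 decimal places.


On the fixed-variance normal subfamily, geodesic distance = |m1-m2|/sigma.
|9 - -8| = 17.
sigma = 8.
d = 17/8 = 2.1250

2.1250


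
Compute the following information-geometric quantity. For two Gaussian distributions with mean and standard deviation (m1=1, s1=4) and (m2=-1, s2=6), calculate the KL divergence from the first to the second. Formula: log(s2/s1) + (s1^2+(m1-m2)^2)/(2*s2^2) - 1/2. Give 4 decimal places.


KL divergence between normal distributions:
KL = log(s2/s1) + (s1^2 + (m1-m2)^2)/(2*s2^2) - 1/2.
log(6/4) = 0.405465.
(4^2 + (1--1)^2)/(2*6^2) = (16 + 4)/72 = 0.277778.
KL = 0.405465 + 0.277778 - 0.5 = 0.1832

0.1832


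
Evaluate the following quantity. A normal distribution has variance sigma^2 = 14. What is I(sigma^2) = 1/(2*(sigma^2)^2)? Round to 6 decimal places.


Fisher information for variance: I(sigma^2) = 1/(2*sigma^4).
sigma^2 = 14, so sigma^4 = 196.
I = 1/(2*196) = 1/392 = 0.002551

0.002551


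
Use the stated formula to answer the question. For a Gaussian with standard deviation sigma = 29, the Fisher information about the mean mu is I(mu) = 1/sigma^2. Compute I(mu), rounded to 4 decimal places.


The Fisher information for the mean of a normal distribution is I(mu) = 1/sigma^2.
sigma = 29, so sigma^2 = 841.
I(mu) = 1/841 = 0.0012

0.0012


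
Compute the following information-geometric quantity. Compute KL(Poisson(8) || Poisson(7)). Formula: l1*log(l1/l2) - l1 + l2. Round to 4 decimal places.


KL divergence for Poisson:
KL = l1*log(l1/l2) - l1 + l2.
l1 = 8, l2 = 7.
log(8/7) = 0.133531.
l1*log(l1/l2) = 8 * 0.133531 = 1.068251.
KL = 1.068251 - 8 + 7 = 0.0683

0.0683


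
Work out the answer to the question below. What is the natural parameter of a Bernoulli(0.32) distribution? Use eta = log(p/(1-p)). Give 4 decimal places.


Natural parameter for Bernoulli: eta = log(p/(1-p)).
p = 0.32, 1-p = 0.68.
p/(1-p) = 0.470588.
eta = log(0.470588) = -0.7538

-0.7538


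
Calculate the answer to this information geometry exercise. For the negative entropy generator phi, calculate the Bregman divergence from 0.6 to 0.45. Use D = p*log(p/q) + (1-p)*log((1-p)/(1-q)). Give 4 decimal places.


Bregman divergence with negative entropy generator:
D = p*log(p/q) + (1-p)*log((1-p)/(1-q)).
p = 0.6, q = 0.45.
p*log(p/q) = 0.6*log(0.6/0.45) = 0.172609.
(1-p)*log((1-p)/(1-q)) = 0.4*log(0.4/0.55) = -0.127381.
D = 0.172609 + -0.127381 = 0.0452

0.0452


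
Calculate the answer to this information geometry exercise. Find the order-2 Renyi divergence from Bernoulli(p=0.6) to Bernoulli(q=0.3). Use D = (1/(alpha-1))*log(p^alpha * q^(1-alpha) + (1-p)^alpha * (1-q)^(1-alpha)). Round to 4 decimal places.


Renyi divergence of order alpha between Bernoulli distributions:
D = (1/(alpha-1))*log(p^alpha * q^(1-alpha) + (1-p)^alpha * (1-q)^(1-alpha)).
alpha = 2, p = 0.6, q = 0.3.
p^alpha * q^(1-alpha) = 0.6^2 * 0.3^-1 = 1.2.
(1-p)^alpha * (1-q)^(1-alpha) = 0.4^2 * 0.7^-1 = 0.228571.
sum = 1.2 + 0.228571 = 1.428571.
D = (1/1)*log(1.428571) = 0.3567

0.3567


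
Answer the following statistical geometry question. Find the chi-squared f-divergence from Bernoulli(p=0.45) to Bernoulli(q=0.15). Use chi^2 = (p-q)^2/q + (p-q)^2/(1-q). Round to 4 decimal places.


Chi-squared divergence between Bernoulli distributions:
chi^2 = (p-q)^2/q + (p-q)^2/(1-q).
p = 0.45, q = 0.15, p-q = 0.3.
(p-q)^2 = 0.09.
term1 = 0.09/0.15 = 0.6.
term2 = 0.09/0.85 = 0.105882.
chi^2 = 0.6 + 0.105882 = 0.7059

0.7059


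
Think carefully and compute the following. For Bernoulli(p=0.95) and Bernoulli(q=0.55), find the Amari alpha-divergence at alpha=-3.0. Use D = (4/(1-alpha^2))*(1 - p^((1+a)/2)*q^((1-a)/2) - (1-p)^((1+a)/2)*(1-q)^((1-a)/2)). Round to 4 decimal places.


Amari alpha-divergence:
D = (4/(1-alpha^2))*(1 - p^((1+a)/2)*q^((1-a)/2) - (1-p)^((1+a)/2)*(1-q)^((1-a)/2)).
alpha = -3.0, p = 0.95, q = 0.55.
e1 = (1+alpha)/2 = -1.0, e2 = (1-alpha)/2 = 2.0.
t1 = p^e1 * q^e2 = 0.95^-1.0 * 0.55^2.0 = 0.318421.
t2 = (1-p)^e1 * (1-q)^e2 = 0.05^-1.0 * 0.45^2.0 = 4.05.
4/(1-alpha^2) = -0.5.
D = -0.5*(1 - 0.318421 - 4.05) = 1.6842

1.6842


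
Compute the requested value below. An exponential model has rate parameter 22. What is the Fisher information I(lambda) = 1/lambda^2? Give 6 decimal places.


Fisher information for exponential: I(lambda) = 1/lambda^2.
lambda = 22, lambda^2 = 484.
I = 1/484 = 0.002066

0.002066


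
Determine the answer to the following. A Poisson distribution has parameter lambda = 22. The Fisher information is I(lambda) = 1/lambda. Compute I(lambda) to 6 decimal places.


Fisher information for Poisson: I(lambda) = 1/lambda.
lambda = 22.
I(lambda) = 1/22 = 0.045455

0.045455


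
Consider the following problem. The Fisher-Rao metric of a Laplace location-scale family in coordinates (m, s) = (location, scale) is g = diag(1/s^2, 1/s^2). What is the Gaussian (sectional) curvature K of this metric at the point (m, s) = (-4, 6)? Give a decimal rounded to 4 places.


The metric has the form g = (A dm^2 + B ds^2)/s^2 with A = 1, B = 1.
Substitute u = sqrt(A/B)*m: g = B*(du^2 + ds^2)/s^2, i.e. B times the
Poincare upper half-plane metric, which has constant Gaussian curvature -1.
Scaling a 2D metric by a constant c divides the Gaussian curvature by c,
so K = -1/B = -1/(1) = -1.0000 everywhere (the point (m, s) = (-4, 6) is irrelevant:
the curvature is constant).
The requested Gaussian curvature is K = -1.0000.

-1.0000


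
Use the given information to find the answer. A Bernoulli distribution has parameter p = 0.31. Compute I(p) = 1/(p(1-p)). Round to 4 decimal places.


For Bernoulli(p), Fisher information is I(p) = 1/(p*(1-p)).
p = 0.31, 1-p = 0.69.
p*(1-p) = 0.2139.
I(p) = 1/0.2139 = 4.6751

4.6751


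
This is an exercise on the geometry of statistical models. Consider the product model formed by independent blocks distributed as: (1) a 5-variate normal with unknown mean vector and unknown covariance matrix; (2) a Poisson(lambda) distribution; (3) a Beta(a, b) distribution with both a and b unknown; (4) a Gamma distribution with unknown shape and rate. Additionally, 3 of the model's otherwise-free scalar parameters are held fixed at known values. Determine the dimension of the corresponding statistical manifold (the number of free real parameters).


The dimension of a statistical manifold equals the number of free
(independent) real parameters of the model. For a product of independent
blocks the parameter counts add.
- 5-variate normal: 5 (mean) + 5*6/2 = 15 (symmetric covariance) = 20.
- Poisson (lambda): 1.
- Beta (a, b): 2.
- Gamma (shape, rate): 2.
Total = 20 + 1 + 2 + 2 = 25.
3 parameter(s) fixed at known values: 25 - 3 = 22.
Dimension = 22

22


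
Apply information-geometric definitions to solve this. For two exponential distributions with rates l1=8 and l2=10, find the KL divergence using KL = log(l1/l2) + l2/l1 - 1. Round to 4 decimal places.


KL divergence for exponential family:
KL = log(l1/l2) + l2/l1 - 1.
log(8/10) = -0.223144.
10/8 = 1.25.
KL = -0.223144 + 1.25 - 1 = 0.0269

0.0269


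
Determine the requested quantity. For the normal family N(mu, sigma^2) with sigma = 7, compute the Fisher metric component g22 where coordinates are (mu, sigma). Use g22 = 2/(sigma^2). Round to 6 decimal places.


For the 2-parameter normal family, the Fisher metric has:
  g11 = 1/sigma^2, g22 = 2/sigma^2.
sigma = 7, sigma^2 = 49.
g22 = 0.040816

0.040816


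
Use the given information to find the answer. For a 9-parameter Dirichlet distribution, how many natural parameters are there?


Exponential family dimension calculation:
Dirichlet with 9 components has 9 natural parameters.

9


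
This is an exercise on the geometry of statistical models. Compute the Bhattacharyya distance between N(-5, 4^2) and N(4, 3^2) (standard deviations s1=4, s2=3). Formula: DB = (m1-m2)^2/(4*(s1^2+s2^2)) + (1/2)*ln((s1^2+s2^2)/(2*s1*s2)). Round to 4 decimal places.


Bhattacharyya distance between two Gaussians:
DB = (m1-m2)^2/(4*(s1^2+s2^2)) + (1/2)*ln((s1^2+s2^2)/(2*s1*s2)).
(m1-m2)^2 = (-9)^2 = 81.
s1^2+s2^2 = 16 + 9 = 25.
term1 = 81/100 = 0.81.
term2 = 0.5*ln(25/24.0) = 0.020411.
DB = 0.81 + 0.020411 = 0.8304

0.8304


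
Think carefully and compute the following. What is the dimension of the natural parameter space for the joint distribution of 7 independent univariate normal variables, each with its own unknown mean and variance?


Exponential family dimension calculation:
Each univariate normal has two natural parameters (mu/sigma^2 and -1/(2 sigma^2)).
With 7 independent components, dim = 2 * 7 = 14.

14


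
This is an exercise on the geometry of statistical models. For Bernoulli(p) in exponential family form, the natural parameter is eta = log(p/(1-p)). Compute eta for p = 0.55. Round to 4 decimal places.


Natural parameter for Bernoulli: eta = log(p/(1-p)).
p = 0.55, 1-p = 0.45.
p/(1-p) = 1.222222.
eta = log(1.222222) = 0.2007

0.2007


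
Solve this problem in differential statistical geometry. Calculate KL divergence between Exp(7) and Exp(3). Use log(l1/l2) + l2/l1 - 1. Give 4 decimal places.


KL divergence for exponential family:
KL = log(l1/l2) + l2/l1 - 1.
log(7/3) = 0.847298.
3/7 = 0.428571.
KL = 0.847298 + 0.428571 - 1 = 0.2759

0.2759


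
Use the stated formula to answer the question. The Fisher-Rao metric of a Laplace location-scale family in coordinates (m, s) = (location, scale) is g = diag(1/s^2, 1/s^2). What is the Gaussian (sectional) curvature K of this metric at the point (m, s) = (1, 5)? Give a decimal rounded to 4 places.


The metric has the form g = (A dm^2 + B ds^2)/s^2 with A = 1, B = 1.
Substitute u = sqrt(A/B)*m: g = B*(du^2 + ds^2)/s^2, i.e. B times the
Poincare upper half-plane metric, which has constant Gaussian curvature -1.
Scaling a 2D metric by a constant c divides the Gaussian curvature by c,
so K = -1/B = -1/(1) = -1.0000 everywhere (the point (m, s) = (1, 5) is irrelevant:
the curvature is constant).
The requested Gaussian curvature is K = -1.0000.

-1.0000


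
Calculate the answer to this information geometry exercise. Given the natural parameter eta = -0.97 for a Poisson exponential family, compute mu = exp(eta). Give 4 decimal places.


Expectation parameter for Poisson exponential family:
mu = exp(eta).
eta = -0.97.
mu = exp(-0.97) = 0.3791

0.3791


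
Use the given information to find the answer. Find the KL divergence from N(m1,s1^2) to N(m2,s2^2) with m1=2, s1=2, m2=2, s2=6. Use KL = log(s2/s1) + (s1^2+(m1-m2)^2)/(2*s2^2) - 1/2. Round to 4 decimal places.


KL divergence between normal distributions:
KL = log(s2/s1) + (s1^2 + (m1-m2)^2)/(2*s2^2) - 1/2.
log(6/2) = 1.098612.
(2^2 + (2-2)^2)/(2*6^2) = (4 + 0)/72 = 0.055556.
KL = 1.098612 + 0.055556 - 0.5 = 0.6542

0.6542


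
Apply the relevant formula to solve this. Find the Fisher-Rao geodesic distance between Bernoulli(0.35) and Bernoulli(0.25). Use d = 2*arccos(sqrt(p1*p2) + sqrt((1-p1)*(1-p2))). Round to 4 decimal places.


Geodesic distance on Bernoulli manifold:
d(p1,p2) = 2*arccos(sqrt(p1*p2) + sqrt((1-p1)*(1-p2))).
sqrt(p1*p2) = sqrt(0.35*0.25) = 0.295804.
sqrt((1-p1)*(1-p2)) = sqrt(0.65*0.75) = 0.698212.
arg = 0.295804 + 0.698212 = 0.994016.
d = 2*arccos(0.994016) = 0.2189

0.2189


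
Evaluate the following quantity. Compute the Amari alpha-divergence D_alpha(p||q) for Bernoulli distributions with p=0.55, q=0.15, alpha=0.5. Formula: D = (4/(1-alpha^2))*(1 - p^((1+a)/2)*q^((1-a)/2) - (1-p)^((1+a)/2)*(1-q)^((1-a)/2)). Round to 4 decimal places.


Amari alpha-divergence:
D = (4/(1-alpha^2))*(1 - p^((1+a)/2)*q^((1-a)/2) - (1-p)^((1+a)/2)*(1-q)^((1-a)/2)).
alpha = 0.5, p = 0.55, q = 0.15.
e1 = (1+alpha)/2 = 0.75, e2 = (1-alpha)/2 = 0.25.
t1 = p^e1 * q^e2 = 0.55^0.75 * 0.15^0.25 = 0.397461.
t2 = (1-p)^e1 * (1-q)^e2 = 0.45^0.75 * 0.85^0.25 = 0.527551.
4/(1-alpha^2) = 5.333333.
D = 5.333333*(1 - 0.397461 - 0.527551) = 0.3999

0.3999


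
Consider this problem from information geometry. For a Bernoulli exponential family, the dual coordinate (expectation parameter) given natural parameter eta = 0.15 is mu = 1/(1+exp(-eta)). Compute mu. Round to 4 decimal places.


Dual coordinate (expectation parameter) for Bernoulli:
mu = 1/(1+exp(-eta)).
eta = 0.15.
exp(-eta) = exp(-0.15) = 0.860708.
mu = 1/(1+0.860708) = 0.5374

0.5374


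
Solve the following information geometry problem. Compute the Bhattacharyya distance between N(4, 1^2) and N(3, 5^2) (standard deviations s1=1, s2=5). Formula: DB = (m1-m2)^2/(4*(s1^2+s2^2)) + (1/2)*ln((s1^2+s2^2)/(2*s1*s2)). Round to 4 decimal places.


Bhattacharyya distance between two Gaussians:
DB = (m1-m2)^2/(4*(s1^2+s2^2)) + (1/2)*ln((s1^2+s2^2)/(2*s1*s2)).
(m1-m2)^2 = (1)^2 = 1.
s1^2+s2^2 = 1 + 25 = 26.
term1 = 1/104 = 0.009615.
term2 = 0.5*ln(26/10.0) = 0.477756.
DB = 0.009615 + 0.477756 = 0.4874

0.4874


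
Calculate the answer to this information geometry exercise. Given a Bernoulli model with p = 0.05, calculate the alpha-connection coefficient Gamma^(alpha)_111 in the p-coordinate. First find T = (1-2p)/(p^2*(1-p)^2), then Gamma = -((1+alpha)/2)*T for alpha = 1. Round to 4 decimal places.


Skewness (Amari-Chentsov) tensor: T = (1-2p)/(p^2*(1-p)^2).
p = 0.05, 1-2p = 0.9, p^2 = 0.0025, (1-p)^2 = 0.9025.
T = 0.9/(0.0025 * 0.9025) = 398.891967.
In the p-coordinate, Gamma^(alpha) = Gamma^(0) - (alpha/2)*T with Gamma^(0) = (1/2)*g'(p) = -T/2,
so Gamma^(alpha) = -((1+alpha)/2)*T.
alpha = 1, -(1+alpha)/2 = -1.0.
Gamma = -1.0 * 398.891967 = -398.8920

-398.8920


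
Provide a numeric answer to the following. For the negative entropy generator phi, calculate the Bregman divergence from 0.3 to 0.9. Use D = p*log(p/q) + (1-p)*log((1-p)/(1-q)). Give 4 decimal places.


Bregman divergence with negative entropy generator:
D = p*log(p/q) + (1-p)*log((1-p)/(1-q)).
p = 0.3, q = 0.9.
p*log(p/q) = 0.3*log(0.3/0.9) = -0.329584.
(1-p)*log((1-p)/(1-q)) = 0.7*log(0.7/0.1) = 1.362137.
D = -0.329584 + 1.362137 = 1.0326

1.0326


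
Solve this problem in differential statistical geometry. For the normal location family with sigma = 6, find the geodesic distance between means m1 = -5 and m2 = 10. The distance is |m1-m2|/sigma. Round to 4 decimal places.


On the fixed-variance normal subfamily, geodesic distance = |m1-m2|/sigma.
|-5 - 10| = 15.
sigma = 6.
d = 15/6 = 2.5000

2.5000


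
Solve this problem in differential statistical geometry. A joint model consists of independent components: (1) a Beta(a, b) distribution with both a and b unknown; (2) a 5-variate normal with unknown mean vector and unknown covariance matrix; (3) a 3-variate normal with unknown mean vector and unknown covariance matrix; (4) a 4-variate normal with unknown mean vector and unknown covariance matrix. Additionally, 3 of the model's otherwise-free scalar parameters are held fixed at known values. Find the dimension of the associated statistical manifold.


The dimension of a statistical manifold equals the number of free
(independent) real parameters of the model. For a product of independent
blocks the parameter counts add.
- Beta (a, b): 2.
- 5-variate normal: 5 (mean) + 5*6/2 = 15 (symmetric covariance) = 20.
- 3-variate normal: 3 (mean) + 3*4/2 = 6 (symmetric covariance) = 9.
- 4-variate normal: 4 (mean) + 4*5/2 = 10 (symmetric covariance) = 14.
Total = 2 + 20 + 9 + 14 = 45.
3 parameter(s) fixed at known values: 45 - 3 = 42.
Dimension = 42

42


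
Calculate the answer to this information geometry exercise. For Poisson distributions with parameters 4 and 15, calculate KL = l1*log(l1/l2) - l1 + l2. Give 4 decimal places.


KL divergence for Poisson:
KL = l1*log(l1/l2) - l1 + l2.
l1 = 4, l2 = 15.
log(4/15) = -1.321756.
l1*log(l1/l2) = 4 * -1.321756 = -5.287023.
KL = -5.287023 - 4 + 15 = 5.7130

5.7130


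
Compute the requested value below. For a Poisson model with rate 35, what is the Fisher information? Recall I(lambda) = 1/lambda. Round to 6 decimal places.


Fisher information for Poisson: I(lambda) = 1/lambda.
lambda = 35.
I(lambda) = 1/35 = 0.028571

0.028571


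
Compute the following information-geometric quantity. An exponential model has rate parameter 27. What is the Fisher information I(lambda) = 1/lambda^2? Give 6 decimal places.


Fisher information for exponential: I(lambda) = 1/lambda^2.
lambda = 27, lambda^2 = 729.
I = 1/729 = 0.001372

0.001372


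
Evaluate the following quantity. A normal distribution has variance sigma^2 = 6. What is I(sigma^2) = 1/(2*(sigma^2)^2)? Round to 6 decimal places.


Fisher information for variance: I(sigma^2) = 1/(2*sigma^4).
sigma^2 = 6, so sigma^4 = 36.
I = 1/(2*36) = 1/72 = 0.013889

0.013889


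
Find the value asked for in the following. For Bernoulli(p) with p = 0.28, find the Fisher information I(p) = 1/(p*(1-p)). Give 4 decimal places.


For Bernoulli(p), Fisher information is I(p) = 1/(p*(1-p)).
p = 0.28, 1-p = 0.72.
p*(1-p) = 0.2016.
I(p) = 1/0.2016 = 4.9603

4.9603


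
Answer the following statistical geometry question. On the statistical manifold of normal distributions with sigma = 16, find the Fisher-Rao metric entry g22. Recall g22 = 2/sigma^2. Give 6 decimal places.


For the 2-parameter normal family, the Fisher metric has:
  g11 = 1/sigma^2, g22 = 2/sigma^2.
sigma = 16, sigma^2 = 256.
g22 = 0.007813

0.007813


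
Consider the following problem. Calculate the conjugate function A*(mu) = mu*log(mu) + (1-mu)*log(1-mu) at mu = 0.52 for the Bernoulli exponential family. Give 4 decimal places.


Legendre transform for Bernoulli:
A*(mu) = mu*log(mu) + (1-mu)*log(1-mu).
mu = 0.52, 1-mu = 0.48.
mu*log(mu) = 0.52*log(0.52) = -0.340042.
(1-mu)*log(1-mu) = 0.48*log(0.48) = -0.352305.
A* = -0.340042 + -0.352305 = -0.6923

-0.6923


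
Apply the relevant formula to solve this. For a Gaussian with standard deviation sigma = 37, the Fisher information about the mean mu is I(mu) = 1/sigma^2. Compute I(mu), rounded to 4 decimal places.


The Fisher information for the mean of a normal distribution is I(mu) = 1/sigma^2.
sigma = 37, so sigma^2 = 1369.
I(mu) = 1/1369 = 0.0007

0.0007


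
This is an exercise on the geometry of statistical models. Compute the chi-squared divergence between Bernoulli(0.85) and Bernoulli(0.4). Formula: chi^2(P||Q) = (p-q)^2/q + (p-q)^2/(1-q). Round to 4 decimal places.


Chi-squared divergence between Bernoulli distributions:
chi^2 = (p-q)^2/q + (p-q)^2/(1-q).
p = 0.85, q = 0.4, p-q = 0.45.
(p-q)^2 = 0.2025.
term1 = 0.2025/0.4 = 0.50625.
term2 = 0.2025/0.6 = 0.3375.
chi^2 = 0.50625 + 0.3375 = 0.8437

0.8437


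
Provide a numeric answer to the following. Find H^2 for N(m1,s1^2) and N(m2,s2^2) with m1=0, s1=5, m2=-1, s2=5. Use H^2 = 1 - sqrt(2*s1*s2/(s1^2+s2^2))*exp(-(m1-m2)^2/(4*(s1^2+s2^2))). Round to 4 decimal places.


Squared Hellinger distance for Gaussians:
H^2 = 1 - sqrt(2*s1*s2/(s1^2+s2^2)) * exp(-(m1-m2)^2/(4*(s1^2+s2^2))).
s1^2 = 25, s2^2 = 25, s1^2+s2^2 = 50.
sqrt(2*5*5/(50)) = 1.0.
(m1-m2)^2 = (1)^2 = 1.
exp(-1/(4*50)) = exp(-0.005) = 0.995012.
H^2 = 1 - 1.0*0.995012 = 0.0050

0.0050


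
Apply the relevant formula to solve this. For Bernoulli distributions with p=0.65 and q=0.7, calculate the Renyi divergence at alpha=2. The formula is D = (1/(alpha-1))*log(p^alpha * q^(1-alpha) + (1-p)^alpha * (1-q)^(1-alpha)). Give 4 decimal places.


Renyi divergence of order alpha between Bernoulli distributions:
D = (1/(alpha-1))*log(p^alpha * q^(1-alpha) + (1-p)^alpha * (1-q)^(1-alpha)).
alpha = 2, p = 0.65, q = 0.7.
p^alpha * q^(1-alpha) = 0.65^2 * 0.7^-1 = 0.603571.
(1-p)^alpha * (1-q)^(1-alpha) = 0.35^2 * 0.3^-1 = 0.408333.
sum = 0.603571 + 0.408333 = 1.011905.
D = (1/1)*log(1.011905) = 0.0118

0.0118


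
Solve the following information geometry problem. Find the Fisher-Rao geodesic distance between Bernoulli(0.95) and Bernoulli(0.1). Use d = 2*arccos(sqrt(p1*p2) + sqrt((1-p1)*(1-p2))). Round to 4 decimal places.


Geodesic distance on Bernoulli manifold:
d(p1,p2) = 2*arccos(sqrt(p1*p2) + sqrt((1-p1)*(1-p2))).
sqrt(p1*p2) = sqrt(0.95*0.1) = 0.308221.
sqrt((1-p1)*(1-p2)) = sqrt(0.05*0.9) = 0.212132.
arg = 0.308221 + 0.212132 = 0.520353.
d = 2*arccos(0.520353) = 2.0471

2.0471


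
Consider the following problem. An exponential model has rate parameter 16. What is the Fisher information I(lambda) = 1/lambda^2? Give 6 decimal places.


Fisher information for exponential: I(lambda) = 1/lambda^2.
lambda = 16, lambda^2 = 256.
I = 1/256 = 0.003906

0.003906


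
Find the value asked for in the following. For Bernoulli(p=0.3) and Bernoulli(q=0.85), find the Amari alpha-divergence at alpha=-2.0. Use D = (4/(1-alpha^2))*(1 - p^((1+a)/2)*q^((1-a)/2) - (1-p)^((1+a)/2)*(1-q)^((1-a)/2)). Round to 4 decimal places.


Amari alpha-divergence:
D = (4/(1-alpha^2))*(1 - p^((1+a)/2)*q^((1-a)/2) - (1-p)^((1+a)/2)*(1-q)^((1-a)/2)).
alpha = -2.0, p = 0.3, q = 0.85.
e1 = (1+alpha)/2 = -0.5, e2 = (1-alpha)/2 = 1.5.
t1 = p^e1 * q^e2 = 0.3^-0.5 * 0.85^1.5 = 1.430763.
t2 = (1-p)^e1 * (1-q)^e2 = 0.7^-0.5 * 0.15^1.5 = 0.069437.
4/(1-alpha^2) = -1.333333.
D = -1.333333*(1 - 1.430763 - 0.069437) = 0.6669

0.6669


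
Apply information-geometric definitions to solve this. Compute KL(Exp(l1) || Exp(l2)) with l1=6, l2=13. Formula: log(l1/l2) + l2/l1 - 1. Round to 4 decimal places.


KL divergence for exponential family:
KL = log(l1/l2) + l2/l1 - 1.
log(6/13) = -0.77319.
13/6 = 2.166667.
KL = -0.77319 + 2.166667 - 1 = 0.3935

0.3935


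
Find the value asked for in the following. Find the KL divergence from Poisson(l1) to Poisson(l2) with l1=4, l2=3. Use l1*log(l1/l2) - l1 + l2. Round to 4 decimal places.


KL divergence for Poisson:
KL = l1*log(l1/l2) - l1 + l2.
l1 = 4, l2 = 3.
log(4/3) = 0.287682.
l1*log(l1/l2) = 4 * 0.287682 = 1.150728.
KL = 1.150728 - 4 + 3 = 0.1507

0.1507


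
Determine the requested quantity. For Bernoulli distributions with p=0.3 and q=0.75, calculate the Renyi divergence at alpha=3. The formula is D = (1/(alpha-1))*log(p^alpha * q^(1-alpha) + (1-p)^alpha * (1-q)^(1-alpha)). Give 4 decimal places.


Renyi divergence of order alpha between Bernoulli distributions:
D = (1/(alpha-1))*log(p^alpha * q^(1-alpha) + (1-p)^alpha * (1-q)^(1-alpha)).
alpha = 3, p = 0.3, q = 0.75.
p^alpha * q^(1-alpha) = 0.3^3 * 0.75^-2 = 0.048.
(1-p)^alpha * (1-q)^(1-alpha) = 0.7^3 * 0.25^-2 = 5.488.
sum = 0.048 + 5.488 = 5.536.
D = (1/2)*log(5.536) = 0.8556

0.8556


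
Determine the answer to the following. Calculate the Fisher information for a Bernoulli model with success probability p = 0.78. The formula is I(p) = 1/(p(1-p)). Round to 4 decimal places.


For Bernoulli(p), Fisher information is I(p) = 1/(p*(1-p)).
p = 0.78, 1-p = 0.22.
p*(1-p) = 0.1716.
I(p) = 1/0.1716 = 5.8275

5.8275


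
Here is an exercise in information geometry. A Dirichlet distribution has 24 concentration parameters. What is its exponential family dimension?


Exponential family dimension calculation:
Dirichlet with 24 components has 24 natural parameters.

24


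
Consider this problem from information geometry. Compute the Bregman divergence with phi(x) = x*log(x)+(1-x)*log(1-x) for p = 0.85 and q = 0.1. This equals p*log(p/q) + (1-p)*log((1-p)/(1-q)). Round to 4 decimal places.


Bregman divergence with negative entropy generator:
D = p*log(p/q) + (1-p)*log((1-p)/(1-q)).
p = 0.85, q = 0.1.
p*log(p/q) = 0.85*log(0.85/0.1) = 1.819056.
(1-p)*log((1-p)/(1-q)) = 0.15*log(0.15/0.9) = -0.268764.
D = 1.819056 + -0.268764 = 1.5503

1.5503


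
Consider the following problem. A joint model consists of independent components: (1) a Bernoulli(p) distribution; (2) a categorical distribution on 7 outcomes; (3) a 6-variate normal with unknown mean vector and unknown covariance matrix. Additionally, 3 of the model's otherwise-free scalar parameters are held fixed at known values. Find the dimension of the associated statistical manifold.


The dimension of a statistical manifold equals the number of free
(independent) real parameters of the model. For a product of independent
blocks the parameter counts add.
- Bernoulli (p): 1.
- categorical on 7 outcomes (probabilities sum to 1): 7-1 = 6.
- 6-variate normal: 6 (mean) + 6*7/2 = 21 (symmetric covariance) = 27.
Total = 1 + 6 + 27 = 34.
3 parameter(s) fixed at known values: 34 - 3 = 31.
Dimension = 31

31


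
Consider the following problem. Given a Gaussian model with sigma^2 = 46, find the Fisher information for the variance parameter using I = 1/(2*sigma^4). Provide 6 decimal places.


Fisher information for variance: I(sigma^2) = 1/(2*sigma^4).
sigma^2 = 46, so sigma^4 = 2116.
I = 1/(2*2116) = 1/4232 = 0.000236

0.000236


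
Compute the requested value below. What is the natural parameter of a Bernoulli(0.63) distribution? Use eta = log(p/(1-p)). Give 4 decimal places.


Natural parameter for Bernoulli: eta = log(p/(1-p)).
p = 0.63, 1-p = 0.37.
p/(1-p) = 1.702703.
eta = log(1.702703) = 0.5322

0.5322


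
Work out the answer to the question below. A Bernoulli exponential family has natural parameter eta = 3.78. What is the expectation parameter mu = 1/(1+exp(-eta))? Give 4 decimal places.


Dual coordinate (expectation parameter) for Bernoulli:
mu = 1/(1+exp(-eta)).
eta = 3.78.
exp(-eta) = exp(-3.78) = 0.022823.
mu = 1/(1+0.022823) = 0.9777

0.9777


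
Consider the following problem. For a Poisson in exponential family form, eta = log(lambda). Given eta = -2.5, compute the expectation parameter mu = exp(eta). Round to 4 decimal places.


Expectation parameter for Poisson exponential family:
mu = exp(eta).
eta = -2.5.
mu = exp(-2.5) = 0.0821

0.0821


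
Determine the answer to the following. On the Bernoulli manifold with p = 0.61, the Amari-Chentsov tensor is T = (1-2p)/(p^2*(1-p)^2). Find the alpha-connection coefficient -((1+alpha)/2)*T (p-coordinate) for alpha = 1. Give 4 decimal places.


Skewness (Amari-Chentsov) tensor: T = (1-2p)/(p^2*(1-p)^2).
p = 0.61, 1-2p = -0.22, p^2 = 0.3721, (1-p)^2 = 0.1521.
T = -0.22/(0.3721 * 0.1521) = -3.887172.
In the p-coordinate, Gamma^(alpha) = Gamma^(0) - (alpha/2)*T with Gamma^(0) = (1/2)*g'(p) = -T/2,
so Gamma^(alpha) = -((1+alpha)/2)*T.
alpha = 1, -(1+alpha)/2 = -1.0.
Gamma = -1.0 * -3.887172 = 3.8872

3.8872


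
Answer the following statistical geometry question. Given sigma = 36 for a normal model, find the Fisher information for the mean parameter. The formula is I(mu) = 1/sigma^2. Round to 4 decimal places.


The Fisher information for the mean of a normal distribution is I(mu) = 1/sigma^2.
sigma = 36, so sigma^2 = 1296.
I(mu) = 1/1296 = 0.0008

0.0008


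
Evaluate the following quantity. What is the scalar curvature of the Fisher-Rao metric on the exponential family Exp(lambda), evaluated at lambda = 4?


This family has a single free parameter, so its statistical manifold
is 1-dimensional. The Riemann curvature tensor of any 1-dimensional
Riemannian manifold vanishes identically, so R = 0.

0


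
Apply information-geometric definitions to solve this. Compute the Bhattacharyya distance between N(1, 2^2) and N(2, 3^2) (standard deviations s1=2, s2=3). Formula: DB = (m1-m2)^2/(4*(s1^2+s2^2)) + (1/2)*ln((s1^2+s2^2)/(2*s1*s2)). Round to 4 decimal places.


Bhattacharyya distance between two Gaussians:
DB = (m1-m2)^2/(4*(s1^2+s2^2)) + (1/2)*ln((s1^2+s2^2)/(2*s1*s2)).
(m1-m2)^2 = (-1)^2 = 1.
s1^2+s2^2 = 4 + 9 = 13.
term1 = 1/52 = 0.019231.
term2 = 0.5*ln(13/12.0) = 0.040021.
DB = 0.019231 + 0.040021 = 0.0593

0.0593


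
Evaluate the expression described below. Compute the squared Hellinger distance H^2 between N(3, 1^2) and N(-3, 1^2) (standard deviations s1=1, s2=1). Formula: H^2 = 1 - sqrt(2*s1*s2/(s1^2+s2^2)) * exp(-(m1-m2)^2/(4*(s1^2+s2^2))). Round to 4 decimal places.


Squared Hellinger distance for Gaussians:
H^2 = 1 - sqrt(2*s1*s2/(s1^2+s2^2)) * exp(-(m1-m2)^2/(4*(s1^2+s2^2))).
s1^2 = 1, s2^2 = 1, s1^2+s2^2 = 2.
sqrt(2*1*1/(2)) = 1.0.
(m1-m2)^2 = (6)^2 = 36.
exp(-36/(4*2)) = exp(-4.5) = 0.011109.
H^2 = 1 - 1.0*0.011109 = 0.9889

0.9889


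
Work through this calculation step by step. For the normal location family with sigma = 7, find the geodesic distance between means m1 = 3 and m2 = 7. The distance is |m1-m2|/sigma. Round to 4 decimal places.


On the fixed-variance normal subfamily, geodesic distance = |m1-m2|/sigma.
|3 - 7| = 4.
sigma = 7.
d = 4/7 = 0.5714

0.5714


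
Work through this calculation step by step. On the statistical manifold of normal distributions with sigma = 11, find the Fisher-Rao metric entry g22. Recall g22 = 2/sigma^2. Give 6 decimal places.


For the 2-parameter normal family, the Fisher metric has:
  g11 = 1/sigma^2, g22 = 2/sigma^2.
sigma = 11, sigma^2 = 121.
g22 = 0.016529

0.016529


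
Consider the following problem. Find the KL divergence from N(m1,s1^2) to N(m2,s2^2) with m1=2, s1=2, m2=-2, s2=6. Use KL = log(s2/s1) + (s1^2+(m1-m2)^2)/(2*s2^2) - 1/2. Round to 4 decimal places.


KL divergence between normal distributions:
KL = log(s2/s1) + (s1^2 + (m1-m2)^2)/(2*s2^2) - 1/2.
log(6/2) = 1.098612.
(2^2 + (2--2)^2)/(2*6^2) = (4 + 16)/72 = 0.277778.
KL = 1.098612 + 0.277778 - 0.5 = 0.8764

0.8764


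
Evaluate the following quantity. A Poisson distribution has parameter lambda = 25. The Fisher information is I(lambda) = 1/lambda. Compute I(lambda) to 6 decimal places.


Fisher information for Poisson: I(lambda) = 1/lambda.
lambda = 25.
I(lambda) = 1/25 = 0.040000

0.040000


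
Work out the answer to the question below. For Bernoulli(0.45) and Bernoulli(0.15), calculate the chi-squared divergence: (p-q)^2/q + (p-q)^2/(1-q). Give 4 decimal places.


Chi-squared divergence between Bernoulli distributions:
chi^2 = (p-q)^2/q + (p-q)^2/(1-q).
p = 0.45, q = 0.15, p-q = 0.3.
(p-q)^2 = 0.09.
term1 = 0.09/0.15 = 0.6.
term2 = 0.09/0.85 = 0.105882.
chi^2 = 0.6 + 0.105882 = 0.7059

0.7059


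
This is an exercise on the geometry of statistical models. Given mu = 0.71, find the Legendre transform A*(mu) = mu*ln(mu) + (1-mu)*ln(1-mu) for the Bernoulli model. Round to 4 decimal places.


Legendre transform for Bernoulli:
A*(mu) = mu*log(mu) + (1-mu)*log(1-mu).
mu = 0.71, 1-mu = 0.29.
mu*log(mu) = 0.71*log(0.71) = -0.243168.
(1-mu)*log(1-mu) = 0.29*log(0.29) = -0.358984.
A* = -0.243168 + -0.358984 = -0.6022

-0.6022


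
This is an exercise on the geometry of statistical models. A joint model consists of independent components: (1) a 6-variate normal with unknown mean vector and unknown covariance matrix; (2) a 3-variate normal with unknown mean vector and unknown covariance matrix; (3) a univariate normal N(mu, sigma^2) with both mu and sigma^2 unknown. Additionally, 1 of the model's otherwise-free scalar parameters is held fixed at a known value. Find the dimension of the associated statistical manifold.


The dimension of a statistical manifold equals the number of free
(independent) real parameters of the model. For a product of independent
blocks the parameter counts add.
- 6-variate normal: 6 (mean) + 6*7/2 = 21 (symmetric covariance) = 27.
- 3-variate normal: 3 (mean) + 3*4/2 = 6 (symmetric covariance) = 9.
- normal (mu, sigma^2): 2.
Total = 27 + 9 + 2 = 38.
1 parameter(s) fixed at known values: 38 - 1 = 37.
Dimension = 37

37


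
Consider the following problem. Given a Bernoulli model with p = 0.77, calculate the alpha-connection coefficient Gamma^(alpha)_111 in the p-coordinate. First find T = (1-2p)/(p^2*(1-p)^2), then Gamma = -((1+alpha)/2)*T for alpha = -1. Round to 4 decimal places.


Skewness (Amari-Chentsov) tensor: T = (1-2p)/(p^2*(1-p)^2).
p = 0.77, 1-2p = -0.54, p^2 = 0.5929, (1-p)^2 = 0.0529.
T = -0.54/(0.5929 * 0.0529) = -17.216967.
In the p-coordinate, Gamma^(alpha) = Gamma^(0) - (alpha/2)*T with Gamma^(0) = (1/2)*g'(p) = -T/2,
so Gamma^(alpha) = -((1+alpha)/2)*T.
alpha = -1, -(1+alpha)/2 = 0.0.
Gamma = 0.0 * -17.216967 = 0.0000

0.0000


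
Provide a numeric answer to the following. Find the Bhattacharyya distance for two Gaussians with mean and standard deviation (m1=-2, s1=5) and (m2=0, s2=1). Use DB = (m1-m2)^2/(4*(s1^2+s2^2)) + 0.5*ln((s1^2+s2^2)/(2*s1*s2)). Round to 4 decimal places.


Bhattacharyya distance between two Gaussians:
DB = (m1-m2)^2/(4*(s1^2+s2^2)) + (1/2)*ln((s1^2+s2^2)/(2*s1*s2)).
(m1-m2)^2 = (-2)^2 = 4.
s1^2+s2^2 = 25 + 1 = 26.
term1 = 4/104 = 0.038462.
term2 = 0.5*ln(26/10.0) = 0.477756.
DB = 0.038462 + 0.477756 = 0.5162

0.5162


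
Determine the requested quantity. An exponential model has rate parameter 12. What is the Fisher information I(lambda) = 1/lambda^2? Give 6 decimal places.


Fisher information for exponential: I(lambda) = 1/lambda^2.
lambda = 12, lambda^2 = 144.
I = 1/144 = 0.006944

0.006944


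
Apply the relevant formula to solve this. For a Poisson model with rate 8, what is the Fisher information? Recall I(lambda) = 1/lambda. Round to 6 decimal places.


Fisher information for Poisson: I(lambda) = 1/lambda.
lambda = 8.
I(lambda) = 1/8 = 0.125000

0.125000


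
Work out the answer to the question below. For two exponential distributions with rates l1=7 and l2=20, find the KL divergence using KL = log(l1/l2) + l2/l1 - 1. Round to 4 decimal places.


KL divergence for exponential family:
KL = log(l1/l2) + l2/l1 - 1.
log(7/20) = -1.049822.
20/7 = 2.857143.
KL = -1.049822 + 2.857143 - 1 = 0.8073

0.8073


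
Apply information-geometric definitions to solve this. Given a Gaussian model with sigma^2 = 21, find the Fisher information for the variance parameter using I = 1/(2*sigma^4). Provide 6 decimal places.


Fisher information for variance: I(sigma^2) = 1/(2*sigma^4).
sigma^2 = 21, so sigma^4 = 441.
I = 1/(2*441) = 1/882 = 0.001134

0.001134


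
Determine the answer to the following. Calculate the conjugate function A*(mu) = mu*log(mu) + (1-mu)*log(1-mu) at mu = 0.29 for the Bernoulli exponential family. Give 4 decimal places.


Legendre transform for Bernoulli:
A*(mu) = mu*log(mu) + (1-mu)*log(1-mu).
mu = 0.29, 1-mu = 0.71.
mu*log(mu) = 0.29*log(0.29) = -0.358984.
(1-mu)*log(1-mu) = 0.71*log(0.71) = -0.243168.
A* = -0.358984 + -0.243168 = -0.6022

-0.6022


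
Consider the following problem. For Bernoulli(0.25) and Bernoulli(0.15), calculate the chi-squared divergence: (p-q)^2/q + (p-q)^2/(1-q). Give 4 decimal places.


Chi-squared divergence between Bernoulli distributions:
chi^2 = (p-q)^2/q + (p-q)^2/(1-q).
p = 0.25, q = 0.15, p-q = 0.1.
(p-q)^2 = 0.01.
term1 = 0.01/0.15 = 0.066667.
term2 = 0.01/0.85 = 0.011765.
chi^2 = 0.066667 + 0.011765 = 0.0784

0.0784


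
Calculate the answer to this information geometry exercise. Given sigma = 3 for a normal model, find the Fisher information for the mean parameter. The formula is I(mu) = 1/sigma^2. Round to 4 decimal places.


The Fisher information for the mean of a normal distribution is I(mu) = 1/sigma^2.
sigma = 3, so sigma^2 = 9.
I(mu) = 1/9 = 0.1111

0.1111


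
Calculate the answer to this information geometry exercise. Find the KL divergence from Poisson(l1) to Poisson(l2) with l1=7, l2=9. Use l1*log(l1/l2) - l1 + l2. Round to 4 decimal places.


KL divergence for Poisson:
KL = l1*log(l1/l2) - l1 + l2.
l1 = 7, l2 = 9.
log(7/9) = -0.251314.
l1*log(l1/l2) = 7 * -0.251314 = -1.759201.
KL = -1.759201 - 7 + 9 = 0.2408

0.2408


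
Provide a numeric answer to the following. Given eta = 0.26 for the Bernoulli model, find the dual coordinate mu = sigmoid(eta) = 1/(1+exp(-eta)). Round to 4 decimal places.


Dual coordinate (expectation parameter) for Bernoulli:
mu = 1/(1+exp(-eta)).
eta = 0.26.
exp(-eta) = exp(-0.26) = 0.771052.
mu = 1/(1+0.771052) = 0.5646

0.5646


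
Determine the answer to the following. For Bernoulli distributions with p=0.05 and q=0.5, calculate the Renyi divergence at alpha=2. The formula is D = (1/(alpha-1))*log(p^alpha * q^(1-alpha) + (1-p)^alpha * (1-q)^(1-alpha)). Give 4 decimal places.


Renyi divergence of order alpha between Bernoulli distributions:
D = (1/(alpha-1))*log(p^alpha * q^(1-alpha) + (1-p)^alpha * (1-q)^(1-alpha)).
alpha = 2, p = 0.05, q = 0.5.
p^alpha * q^(1-alpha) = 0.05^2 * 0.5^-1 = 0.005.
(1-p)^alpha * (1-q)^(1-alpha) = 0.95^2 * 0.5^-1 = 1.805.
sum = 0.005 + 1.805 = 1.81.
D = (1/1)*log(1.81) = 0.5933

0.5933


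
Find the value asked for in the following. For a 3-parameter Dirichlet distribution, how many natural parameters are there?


Exponential family dimension calculation:
Dirichlet with 3 components has 3 natural parameters.

3


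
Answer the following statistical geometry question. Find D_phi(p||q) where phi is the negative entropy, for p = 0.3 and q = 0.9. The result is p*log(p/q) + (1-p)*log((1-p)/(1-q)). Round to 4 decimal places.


Bregman divergence with negative entropy generator:
D = p*log(p/q) + (1-p)*log((1-p)/(1-q)).
p = 0.3, q = 0.9.
p*log(p/q) = 0.3*log(0.3/0.9) = -0.329584.
(1-p)*log((1-p)/(1-q)) = 0.7*log(0.7/0.1) = 1.362137.
D = -0.329584 + 1.362137 = 1.0326

1.0326


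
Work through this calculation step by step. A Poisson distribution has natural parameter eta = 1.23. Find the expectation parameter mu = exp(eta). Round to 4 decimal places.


Expectation parameter for Poisson exponential family:
mu = exp(eta).
eta = 1.23.
mu = exp(1.23) = 3.4212

3.4212


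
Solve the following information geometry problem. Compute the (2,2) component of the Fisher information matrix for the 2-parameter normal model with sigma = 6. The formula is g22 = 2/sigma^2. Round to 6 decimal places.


For the 2-parameter normal family, the Fisher metric has:
  g11 = 1/sigma^2, g22 = 2/sigma^2.
sigma = 6, sigma^2 = 36.
g22 = 0.055556

0.055556


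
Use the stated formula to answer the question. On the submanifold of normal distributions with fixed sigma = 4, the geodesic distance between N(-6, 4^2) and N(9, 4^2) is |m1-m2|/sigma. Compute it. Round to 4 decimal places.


On the fixed-variance normal subfamily, geodesic distance = |m1-m2|/sigma.
|-6 - 9| = 15.
sigma = 4.
d = 15/4 = 3.7500

3.7500
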